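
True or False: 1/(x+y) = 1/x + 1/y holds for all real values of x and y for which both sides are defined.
False.

Claim: 1/(x+y) = 1/x + 1/y.
Test a specific point where both sides are defined: x = 3/2, y = 1/2.
LHS = 1/(x+y) ≈ 0.5000
RHS = 1/x + 1/y ≈ 2.6667
Since 0.5000 ≠ 2.6667, the equation fails at this point, so it cannot hold for all real values of x and y for which both sides are defined.
1/x + 1/y = (x+y)/(xy), which is not 1/(x+y).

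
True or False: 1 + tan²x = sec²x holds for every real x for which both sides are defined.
True.

Claim: 1 + tan²x = sec²x.
Reasoning: Start from sin²x + cos²x = 1 and divide every term by cos²x (allowed wherever tan x and sec x are defined): tan²x + 1 = 1/cos²x = sec²x.
So the two sides agree for every real x for which both sides are defined.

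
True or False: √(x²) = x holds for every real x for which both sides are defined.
False.

Claim: √(x²) = x.
Test a specific point where both sides are defined: x = -2.
LHS = √(x²) ≈ 2.0000
RHS = x ≈ -2.0000
Since 2.0000 ≠ -2.0000, the equation fails at this point, so it cannot hold for every real x for which both sides are defined.
√(x²) = |x|, which differs from x whenever x < 0 (both sides are defined for every real x).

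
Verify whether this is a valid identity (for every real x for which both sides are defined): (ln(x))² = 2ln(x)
No, this is NOT an identity.

Claim: (ln(x))² = 2ln(x).
Test a specific point where both sides are defined: x = 4.
LHS = (ln(x))² ≈ 1.9218
RHS = 2ln(x) ≈ 2.7726
Since 1.9218 ≠ 2.7726, the equation fails at this point, so it cannot hold for every real x for which both sides are defined.
2ln(x) equals ln(x²), which is not the same as (ln x)².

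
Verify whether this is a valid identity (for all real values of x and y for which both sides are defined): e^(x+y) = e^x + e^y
No, this is NOT an identity.

Claim: e^(x+y) = e^x + e^y.
Test a specific point where both sides are defined: x = 1, y = 4.
LHS = e^(x+y) ≈ 148.4132
RHS = e^x + e^y ≈ 57.3164
Since 148.4132 ≠ 57.3164, the equation fails at this point, so it cannot hold for all real values of x and y for which both sides are defined.
The correct rule is e^(x+y) = e^x · e^y (a product, not a sum).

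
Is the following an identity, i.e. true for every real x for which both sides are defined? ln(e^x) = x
Claim: ln(e^x) = x.
Reasoning: ln is the inverse of the exponential: ln(e^x) asks for the exponent p with e^p = e^x, and since e^p is one-to-one that exponent is p = x.
So the two sides agree for every real x for which both sides are defined.

Conclusion: Yes, this is an identity.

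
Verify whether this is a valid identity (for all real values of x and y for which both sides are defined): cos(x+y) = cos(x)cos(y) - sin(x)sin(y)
Yes, this is an identity.

Claim: cos(x+y) = cos(x)cos(y) - sin(x)sin(y).
Reasoning: By Euler's formula e^(i(x+y)) = e^(ix)·e^(iy) = (cos x + i·sin x)(cos y + i·sin y). The real part of the left side is cos(x+y); the real part of the product is cos(x)cos(y) - sin(x)sin(y) (since i·i = -1).
So the two sides agree for all real values of x and y for which both sides are defined.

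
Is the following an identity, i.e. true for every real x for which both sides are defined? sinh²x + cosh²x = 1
No, this is NOT an identity.

Claim: sinh²x + cosh²x = 1.
Test a specific point where both sides are defined: x = 1/2.
LHS = sinh²x + cosh²x ≈ 1.5431
RHS = 1 ≈ 1.0000
Since 1.5431 ≠ 1.0000, the equation fails at this point, so it cannot hold for every real x for which both sides are defined.
The correct hyperbolic identity is cosh²x - sinh²x = 1 (a difference); the sum sinh²x + cosh²x equals cosh(2x).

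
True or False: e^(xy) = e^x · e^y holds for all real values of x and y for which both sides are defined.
Claim: e^(xy) = e^x · e^y.
Test a specific point where both sides are defined: x = 5, y = 1/2.
LHS = e^(xy) ≈ 12.1825
RHS = e^x · e^y ≈ 244.6919
Since 12.1825 ≠ 244.6919, the equation fails at this point, so it cannot hold for all real values of x and y for which both sides are defined.
e^x · e^y = e^(x+y), not e^(xy).

Conclusion: False.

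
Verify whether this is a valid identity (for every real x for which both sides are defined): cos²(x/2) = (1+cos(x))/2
Yes, this is an identity.

Claim: cos²(x/2) = (1+cos(x))/2.
Reasoning: Use cos(2θ) = 2cos²θ - 1 with θ = x/2: cos(x) = 2cos²(x/2) - 1. Solving for cos²(x/2) gives (1 + cos(x))/2.
So the two sides agree for every real x for which both sides are defined.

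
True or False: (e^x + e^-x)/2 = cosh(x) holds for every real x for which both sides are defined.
Claim: (e^x + e^-x)/2 = cosh(x).
Reasoning: This is exactly the definition of the hyperbolic cosine: cosh(x) := (e^x + e^-x)/2.
So the two sides agree for every real x for which both sides are defined.

Conclusion: True.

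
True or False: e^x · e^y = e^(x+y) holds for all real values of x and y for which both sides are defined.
True.

Claim: e^x · e^y = e^(x+y).
Reasoning: This is the law of exponents for a common base: multiplying powers adds exponents. E.g. from the series, (Σ x^j/j!)(Σ y^k/k!) = Σ_m (Σ_{j+k=m} x^j y^k/(j!k!)) = Σ_m (x+y)^m/m! by the binomial theorem.
So the two sides agree for all real values of x and y for which both sides are defined.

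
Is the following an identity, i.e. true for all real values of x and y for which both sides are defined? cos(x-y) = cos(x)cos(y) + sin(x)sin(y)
Claim: cos(x-y) = cos(x)cos(y) + sin(x)sin(y).
Reasoning: Replace y by -y in cos(x+y) = cos(x)cos(y) - sin(x)sin(y) and use cos(-y) = cos(y), sin(-y) = -sin(y): cos(x-y) = cos(x)cos(y) + sin(x)sin(y).
So the two sides agree for all real values of x and y for which both sides are defined.

Conclusion: Yes, this is an identity.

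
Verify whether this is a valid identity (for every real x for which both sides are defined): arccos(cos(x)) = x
No, this is NOT an identity.

Claim: arccos(cos(x)) = x.
Test a specific point where both sides are defined: x = -π/4.
LHS = arccos(cos(x)) ≈ 0.7854
RHS = x ≈ -0.7854
Since 0.7854 ≠ -0.7854, the equation fails at this point, so it cannot hold for every real x for which both sides are defined.
arccos only returns values in [0, π], so arccos(cos(x)) = x holds only for x in that interval, not for all real x.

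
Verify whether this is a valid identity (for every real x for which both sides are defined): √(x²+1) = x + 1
No, this is NOT an identity.

Claim: √(x²+1) = x + 1.
Test a specific point where both sides are defined: x = 3.
LHS = √(x²+1) ≈ 3.1623
RHS = x + 1 ≈ 4.0000
Since 3.1623 ≠ 4.0000, the equation fails at this point, so it cannot hold for every real x for which both sides are defined.
(x+1)² = x² + 2x + 1 ≠ x² + 1 unless x = 0.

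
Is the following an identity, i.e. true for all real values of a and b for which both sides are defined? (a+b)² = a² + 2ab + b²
Claim: (a+b)² = a² + 2ab + b².
Reasoning: Expand: (a+b)² = (a+b)(a+b) = a·a + a·b + b·a + b·b = a² + 2ab + b².
So the two sides agree for all real values of a and b for which both sides are defined.

Conclusion: Yes, this is an identity.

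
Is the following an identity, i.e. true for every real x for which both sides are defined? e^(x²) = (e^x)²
Claim: e^(x²) = (e^x)².
Test a specific point where both sides are defined: x = -1.
LHS = e^(x²) ≈ 2.7183
RHS = (e^x)² ≈ 0.1353
Since 2.7183 ≠ 0.1353, the equation fails at this point, so it cannot hold for every real x for which both sides are defined.
(e^x)² = e^(2x), and 2x ≠ x² in general.

Conclusion: No, this is NOT an identity.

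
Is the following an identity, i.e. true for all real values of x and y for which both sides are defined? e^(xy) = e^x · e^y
Claim: e^(xy) = e^x · e^y.
Test a specific point where both sides are defined: x = -2, y = 1/2.
LHS = e^(xy) ≈ 0.3679
RHS = e^x · e^y ≈ 0.2231
Since 0.3679 ≠ 0.2231, the equation fails at this point, so it cannot hold for all real values of x and y for which both sides are defined.
e^x · e^y = e^(x+y), not e^(xy).

Conclusion: No, this is NOT an identity.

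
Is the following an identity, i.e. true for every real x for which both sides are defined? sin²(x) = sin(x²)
No, this is NOT an identity.

Claim: sin²(x) = sin(x²).
Test a specific point where both sides are defined: x = -π/2.
LHS = sin²(x) ≈ 1.0000
RHS = sin(x²) ≈ 0.6243
Since 1.0000 ≠ 0.6243, the equation fails at this point, so it cannot hold for every real x for which both sides are defined.
sin²(x) means (sin x)², squaring the output; sin(x²) squares the input. These are different functions.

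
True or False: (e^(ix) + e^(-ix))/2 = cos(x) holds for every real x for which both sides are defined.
Claim: (e^(ix) + e^(-ix))/2 = cos(x).
Reasoning: By Euler's formula e^(ix) = cos(x) + i·sin(x) and e^(-ix) = cos(x) - i·sin(x). Adding cancels the sine terms: e^(ix) + e^(-ix) = 2cos(x); divide by 2.
So the two sides agree for every real x for which both sides are defined.

Conclusion: True.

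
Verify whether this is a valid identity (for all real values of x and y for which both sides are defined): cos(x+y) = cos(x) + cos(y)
No, this is NOT an identity.

Claim: cos(x+y) = cos(x) + cos(y).
Test a specific point where both sides are defined: x = π/4, y = π/2.
LHS = cos(x+y) ≈ -0.7071
RHS = cos(x) + cos(y) ≈ 0.7071
Since -0.7071 ≠ 0.7071, the equation fails at this point, so it cannot hold for all real values of x and y for which both sides are defined.
The correct expansion is cos(x+y) = cos(x)cos(y) - sin(x)sin(y); cosine is not additive.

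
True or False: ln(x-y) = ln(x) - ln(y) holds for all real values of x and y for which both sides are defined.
Claim: ln(x-y) = ln(x) - ln(y).
Test a specific point where both sides are defined: x = 2, y = 3/2.
LHS = ln(x-y) ≈ -0.6931
RHS = ln(x) - ln(y) ≈ 0.2877
Since -0.6931 ≠ 0.2877, the equation fails at this point, so it cannot hold for all real values of x and y for which both sides are defined.
ln(x) - ln(y) = ln(x/y), not ln(x-y).

Conclusion: False.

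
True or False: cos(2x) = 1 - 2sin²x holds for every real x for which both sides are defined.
Claim: cos(2x) = 1 - 2sin²x.
Reasoning: cos(2x) = cos²x - sin²x. Replace cos²x by 1 - sin²x: (1 - sin²x) - sin²x = 1 - 2sin²x.
So the two sides agree for every real x for which both sides are defined.

Conclusion: True.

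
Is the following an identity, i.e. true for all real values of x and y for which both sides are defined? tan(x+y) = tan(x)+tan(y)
Claim: tan(x+y) = tan(x)+tan(y).
Test a specific point where both sides are defined: x = -π/3, y = π/6.
LHS = tan(x+y) ≈ -0.5774
RHS = tan(x)+tan(y) ≈ -1.1547
Since -0.5774 ≠ -1.1547, the equation fails at this point, so it cannot hold for all real values of x and y for which both sides are defined.
The correct formula is tan(x+y) = (tan(x) + tan(y))/(1 - tan(x)tan(y)).

Conclusion: No, this is NOT an identity.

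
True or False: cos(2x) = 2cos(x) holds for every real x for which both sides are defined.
Claim: cos(2x) = 2cos(x).
Test a specific point where both sides are defined: x = π/4.
LHS = cos(2x) ≈ 0.0000
RHS = 2cos(x) ≈ 1.4142
Since 0.0000 ≠ 1.4142, the equation fails at this point, so it cannot hold for every real x for which both sides are defined.
The correct double-angle formula is cos(2x) = cos²x - sin²x.

Conclusion: False.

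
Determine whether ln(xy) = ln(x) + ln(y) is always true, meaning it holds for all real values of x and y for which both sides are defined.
Claim: ln(xy) = ln(x) + ln(y).
Reasoning: Both sides are simultaneously defined only when x, y > 0. Write x = e^p, y = e^q (p = ln x, q = ln y). Then xy = e^p · e^q = e^(p+q), so ln(xy) = p + q = ln(x) + ln(y).
So the two sides agree for all real values of x and y for which both sides are defined.

Conclusion: Yes, this is an identity.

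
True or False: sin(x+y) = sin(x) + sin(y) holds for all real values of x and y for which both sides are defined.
False.

Claim: sin(x+y) = sin(x) + sin(y).
Test a specific point where both sides are defined: x = -π/6, y = π.
LHS = sin(x+y) ≈ 0.5000
RHS = sin(x) + sin(y) ≈ -0.5000
Since 0.5000 ≠ -0.5000, the equation fails at this point, so it cannot hold for all real values of x and y for which both sides are defined.
The correct expansion is sin(x+y) = sin(x)cos(y) + cos(x)sin(y); sine is not additive.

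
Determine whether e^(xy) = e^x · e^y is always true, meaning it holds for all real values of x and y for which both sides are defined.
No, this is NOT an identity.

Claim: e^(xy) = e^x · e^y.
Test a specific point where both sides are defined: x = -2, y = 1/2.
LHS = e^(xy) ≈ 0.3679
RHS = e^x · e^y ≈ 0.2231
Since 0.3679 ≠ 0.2231, the equation fails at this point, so it cannot hold for all real values of x and y for which both sides are defined.
e^x · e^y = e^(x+y), not e^(xy).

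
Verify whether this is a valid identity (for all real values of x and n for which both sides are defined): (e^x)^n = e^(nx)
Yes, this is an identity.

Claim: (e^x)^n = e^(nx).
Reasoning: e^x is a positive real number, and for a positive base B and real exponent n, B^n = e^(n·ln B). With B = e^x, ln B = x, so (e^x)^n = e^(n·x).
So the two sides agree for all real values of x and n for which both sides are defined.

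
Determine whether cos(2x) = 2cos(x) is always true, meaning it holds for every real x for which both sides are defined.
No, this is NOT an identity.

Claim: cos(2x) = 2cos(x).
Test a specific point where both sides are defined: x = π/6.
LHS = cos(2x) ≈ 0.5000
RHS = 2cos(x) ≈ 1.7321
Since 0.5000 ≠ 1.7321, the equation fails at this point, so it cannot hold for every real x for which both sides are defined.
The correct double-angle formula is cos(2x) = cos²x - sin²x.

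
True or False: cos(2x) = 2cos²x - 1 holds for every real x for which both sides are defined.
Claim: cos(2x) = 2cos²x - 1.
Reasoning: cos(2x) = cos²x - sin²x. Replace sin²x by 1 - cos²x: cos²x - (1 - cos²x) = 2cos²x - 1.
So the two sides agree for every real x for which both sides are defined.

Conclusion: True.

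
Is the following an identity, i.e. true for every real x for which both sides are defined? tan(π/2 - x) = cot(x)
Yes, this is an identity.

Claim: tan(π/2 - x) = cot(x).
Reasoning: tan(π/2 - x) = sin(π/2 - x)/cos(π/2 - x) = cos(x)/sin(x) = cot(x), using the cofunction identities sin(π/2 - x) = cos(x) and cos(π/2 - x) = sin(x).
So the two sides agree for every real x for which both sides are defined.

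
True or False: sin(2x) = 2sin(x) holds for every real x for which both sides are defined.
False.

Claim: sin(2x) = 2sin(x).
Test a specific point where both sides are defined: x = 3π/4.
LHS = sin(2x) ≈ -1.0000
RHS = 2sin(x) ≈ 1.4142
Since -1.0000 ≠ 1.4142, the equation fails at this point, so it cannot hold for every real x for which both sides are defined.
The correct double-angle formula is sin(2x) = 2sin(x)cos(x).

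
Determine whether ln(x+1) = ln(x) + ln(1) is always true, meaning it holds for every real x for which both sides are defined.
Claim: ln(x+1) = ln(x) + ln(1).
Test a specific point where both sides are defined: x = 3.
LHS = ln(x+1) ≈ 1.3863
RHS = ln(x) + ln(1) ≈ 1.0986
Since 1.3863 ≠ 1.0986, the equation fails at this point, so it cannot hold for every real x for which both sides are defined.
ln(1) = 0, so the right side is just ln(x), which differs from ln(x+1).

Conclusion: No, this is NOT an identity.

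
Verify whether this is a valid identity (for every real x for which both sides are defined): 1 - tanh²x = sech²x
Claim: 1 - tanh²x = sech²x.
Reasoning: Divide cosh²x - sinh²x = 1 through by cosh²x (never zero): 1 - tanh²x = 1/cosh²x = sech²x.
So the two sides agree for every real x for which both sides are defined.

Conclusion: Yes, this is an identity.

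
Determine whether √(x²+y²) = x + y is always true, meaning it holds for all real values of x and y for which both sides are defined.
Claim: √(x²+y²) = x + y.
Test a specific point where both sides are defined: x = 2, y = 3/2.
LHS = √(x²+y²) ≈ 2.5000
RHS = x + y ≈ 3.5000
Since 2.5000 ≠ 3.5000, the equation fails at this point, so it cannot hold for all real values of x and y for which both sides are defined.
(x+y)² = x² + 2xy + y², not x² + y², so the square root does not split this way.

Conclusion: No, this is NOT an identity.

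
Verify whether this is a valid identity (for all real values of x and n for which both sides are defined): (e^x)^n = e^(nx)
Yes, this is an identity.

Claim: (e^x)^n = e^(nx).
Reasoning: e^x is a positive real number, and for a positive base B and real exponent n, B^n = e^(n·ln B). With B = e^x, ln B = x, so (e^x)^n = e^(n·x).
So the two sides agree for all real values of x and n for which both sides are defined.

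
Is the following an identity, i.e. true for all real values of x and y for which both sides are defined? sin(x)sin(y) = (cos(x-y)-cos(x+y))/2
Claim: sin(x)sin(y) = (cos(x-y)-cos(x+y))/2.
Reasoning: cos(x-y) = cos(x)cos(y) + sin(x)sin(y) and cos(x+y) = cos(x)cos(y) - sin(x)sin(y). Subtracting, cos(x-y) - cos(x+y) = 2sin(x)sin(y); divide by 2.
So the two sides agree for all real values of x and y for which both sides are defined.

Conclusion: Yes, this is an identity.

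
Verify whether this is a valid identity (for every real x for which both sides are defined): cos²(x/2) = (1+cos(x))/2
Yes, this is an identity.

Claim: cos²(x/2) = (1+cos(x))/2.
Reasoning: Use cos(2θ) = 2cos²θ - 1 with θ = x/2: cos(x) = 2cos²(x/2) - 1. Solving for cos²(x/2) gives (1 + cos(x))/2.
So the two sides agree for every real x for which both sides are defined.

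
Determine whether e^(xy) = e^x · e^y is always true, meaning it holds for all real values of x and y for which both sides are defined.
No, this is NOT an identity.

Claim: e^(xy) = e^x · e^y.
Test a specific point where both sides are defined: x = 1, y = -2.
LHS = e^(xy) ≈ 0.1353
RHS = e^x · e^y ≈ 0.3679
Since 0.1353 ≠ 0.3679, the equation fails at this point, so it cannot hold for all real values of x and y for which both sides are defined.
e^x · e^y = e^(x+y), not e^(xy).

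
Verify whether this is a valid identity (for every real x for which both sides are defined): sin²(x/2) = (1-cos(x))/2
Yes, this is an identity.

Claim: sin²(x/2) = (1-cos(x))/2.
Reasoning: Use cos(2θ) = 1 - 2sin²θ with θ = x/2: cos(x) = 1 - 2sin²(x/2). Solving for sin²(x/2) gives (1 - cos(x))/2.
So the two sides agree for every real x for which both sides are defined.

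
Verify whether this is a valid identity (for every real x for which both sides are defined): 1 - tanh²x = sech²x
Claim: 1 - tanh²x = sech²x.
Reasoning: Divide cosh²x - sinh²x = 1 through by cosh²x (never zero): 1 - tanh²x = 1/cosh²x = sech²x.
So the two sides agree for every real x for which both sides are defined.

Conclusion: Yes, this is an identity.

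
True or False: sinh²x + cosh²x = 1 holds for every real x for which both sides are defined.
False.

Claim: sinh²x + cosh²x = 1.
Test a specific point where both sides are defined: x = -1.
LHS = sinh²x + cosh²x ≈ 3.7622
RHS = 1 ≈ 1.0000
Since 3.7622 ≠ 1.0000, the equation fails at this point, so it cannot hold for every real x for which both sides are defined.
The correct hyperbolic identity is cosh²x - sinh²x = 1 (a difference); the sum sinh²x + cosh²x equals cosh(2x).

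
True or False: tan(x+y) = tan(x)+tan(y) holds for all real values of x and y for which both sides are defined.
False.

Claim: tan(x+y) = tan(x)+tan(y).
Test a specific point where both sides are defined: x = π/3, y = π/3.
LHS = tan(x+y) ≈ -1.7321
RHS = tan(x)+tan(y) ≈ 3.4641
Since -1.7321 ≠ 3.4641, the equation fails at this point, so it cannot hold for all real values of x and y for which both sides are defined.
The correct formula is tan(x+y) = (tan(x) + tan(y))/(1 - tan(x)tan(y)).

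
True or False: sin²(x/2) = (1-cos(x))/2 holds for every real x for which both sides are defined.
Claim: sin²(x/2) = (1-cos(x))/2.
Reasoning: Use cos(2θ) = 1 - 2sin²θ with θ = x/2: cos(x) = 1 - 2sin²(x/2). Solving for sin²(x/2) gives (1 - cos(x))/2.
So the two sides agree for every real x for which both sides are defined.

Conclusion: True.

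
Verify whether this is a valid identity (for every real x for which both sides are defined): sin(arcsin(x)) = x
Yes, this is an identity.

Claim: sin(arcsin(x)) = x.
Reasoning: For -1 ≤ x ≤ 1 (where arcsin is defined), arcsin(x) is by definition an angle whose sine equals x. Taking the sine of that angle returns x. (Note the other order, arcsin(sin x) = x, is NOT an identity.)
So the two sides agree for every real x for which both sides are defined.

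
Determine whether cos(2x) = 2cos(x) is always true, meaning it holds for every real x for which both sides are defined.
No, this is NOT an identity.

Claim: cos(2x) = 2cos(x).
Test a specific point where both sides are defined: x = π.
LHS = cos(2x) ≈ 1.0000
RHS = 2cos(x) ≈ -2.0000
Since 1.0000 ≠ -2.0000, the equation fails at this point, so it cannot hold for every real x for which both sides are defined.
The correct double-angle formula is cos(2x) = cos²x - sin²x.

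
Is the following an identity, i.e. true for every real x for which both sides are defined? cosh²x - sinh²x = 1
Claim: cosh²x - sinh²x = 1.
Reasoning: With cosh(x) = (e^x + e^-x)/2 and sinh(x) = (e^x - e^-x)/2: cosh²x = (e^(2x) + 2 + e^(-2x))/4 and sinh²x = (e^(2x) - 2 + e^(-2x))/4. Subtracting leaves 4/4 = 1.
So the two sides agree for every real x for which both sides are defined.

Conclusion: Yes, this is an identity.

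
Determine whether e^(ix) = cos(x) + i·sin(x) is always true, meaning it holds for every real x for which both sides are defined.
Yes, this is an identity.

Claim: e^(ix) = cos(x) + i·sin(x).
Reasoning: Euler's formula. Expand e^(ix) = Σ (ix)^k / k!. Since i² = -1, the even-k terms are Σ (-1)^m x^(2m)/(2m)! = cos(x) and the odd-k terms are i · Σ (-1)^m x^(2m+1)/(2m+1)! = i·sin(x).
So the two sides agree for every real x for which both sides are defined.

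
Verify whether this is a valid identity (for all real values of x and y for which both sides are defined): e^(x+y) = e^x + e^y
No, this is NOT an identity.

Claim: e^(x+y) = e^x + e^y.
Test a specific point where both sides are defined: x = -2, y = 3.
LHS = e^(x+y) ≈ 2.7183
RHS = e^x + e^y ≈ 20.2209
Since 2.7183 ≠ 20.2209, the equation fails at this point, so it cannot hold for all real values of x and y for which both sides are defined.
The correct rule is e^(x+y) = e^x · e^y (a product, not a sum).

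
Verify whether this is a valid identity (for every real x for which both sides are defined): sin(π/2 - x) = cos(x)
Claim: sin(π/2 - x) = cos(x).
Reasoning: Use sin(u - v) = sin(u)cos(v) - cos(u)sin(v) with u = π/2, v = x: sin(π/2)cos(x) - cos(π/2)sin(x) = 1·cos(x) - 0·sin(x) = cos(x).
So the two sides agree for every real x for which both sides are defined.

Conclusion: Yes, this is an identity.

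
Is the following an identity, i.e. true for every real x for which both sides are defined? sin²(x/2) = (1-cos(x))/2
Yes, this is an identity.

Claim: sin²(x/2) = (1-cos(x))/2.
Reasoning: Use cos(2θ) = 1 - 2sin²θ with θ = x/2: cos(x) = 1 - 2sin²(x/2). Solving for sin²(x/2) gives (1 - cos(x))/2.
So the two sides agree for every real x for which both sides are defined.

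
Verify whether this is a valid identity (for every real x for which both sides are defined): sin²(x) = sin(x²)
No, this is NOT an identity.

Claim: sin²(x) = sin(x²).
Test a specific point where both sides are defined: x = 2π/3.
LHS = sin²(x) ≈ 0.7500
RHS = sin(x²) ≈ -0.9474
Since 0.7500 ≠ -0.9474, the equation fails at this point, so it cannot hold for every real x for which both sides are defined.
sin²(x) means (sin x)², squaring the output; sin(x²) squares the input. These are different functions.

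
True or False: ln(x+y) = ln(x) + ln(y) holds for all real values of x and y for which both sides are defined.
Claim: ln(x+y) = ln(x) + ln(y).
Test a specific point where both sides are defined: x = 5, y = 2.
LHS = ln(x+y) ≈ 1.9459
RHS = ln(x) + ln(y) ≈ 2.3026
Since 1.9459 ≠ 2.3026, the equation fails at this point, so it cannot hold for all real values of x and y for which both sides are defined.
ln(x) + ln(y) = ln(xy), not ln(x+y).

Conclusion: False.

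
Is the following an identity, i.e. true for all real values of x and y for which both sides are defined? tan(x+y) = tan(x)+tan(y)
No, this is NOT an identity.

Claim: tan(x+y) = tan(x)+tan(y).
Test a specific point where both sides are defined: x = π/3, y = 3π/4.
LHS = tan(x+y) ≈ 0.2679
RHS = tan(x)+tan(y) ≈ 0.7321
Since 0.2679 ≠ 0.7321, the equation fails at this point, so it cannot hold for all real values of x and y for which both sides are defined.
The correct formula is tan(x+y) = (tan(x) + tan(y))/(1 - tan(x)tan(y)).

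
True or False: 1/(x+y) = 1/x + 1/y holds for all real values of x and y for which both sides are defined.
False.

Claim: 1/(x+y) = 1/x + 1/y.
Test a specific point where both sides are defined: x = -1, y = 3.
LHS = 1/(x+y) ≈ 0.5000
RHS = 1/x + 1/y ≈ -0.6667
Since 0.5000 ≠ -0.6667, the equation fails at this point, so it cannot hold for all real values of x and y for which both sides are defined.
1/x + 1/y = (x+y)/(xy), which is not 1/(x+y).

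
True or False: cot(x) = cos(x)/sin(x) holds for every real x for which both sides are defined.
Claim: cot(x) = cos(x)/sin(x).
Reasoning: cot(x) is defined as 1/tan(x) = 1/(sin(x)/cos(x)) = cos(x)/sin(x), wherever sin(x) ≠ 0.
So the two sides agree for every real x for which both sides are defined.

Conclusion: True.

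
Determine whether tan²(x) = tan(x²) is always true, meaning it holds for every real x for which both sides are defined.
Claim: tan²(x) = tan(x²).
Test a specific point where both sides are defined: x = -π/4.
LHS = tan²(x) ≈ 1.0000
RHS = tan(x²) ≈ 0.7092
Since 1.0000 ≠ 0.7092, the equation fails at this point, so it cannot hold for every real x for which both sides are defined.
tan²(x) means (tan x)², squaring the output; tan(x²) squares the input. These are different functions.

Conclusion: No, this is NOT an identity.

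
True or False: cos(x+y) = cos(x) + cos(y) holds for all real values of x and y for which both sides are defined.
Claim: cos(x+y) = cos(x) + cos(y).
Test a specific point where both sides are defined: x = -π/6, y = -π/6.
LHS = cos(x+y) ≈ 0.5000
RHS = cos(x) + cos(y) ≈ 1.7321
Since 0.5000 ≠ 1.7321, the equation fails at this point, so it cannot hold for all real values of x and y for which both sides are defined.
The correct expansion is cos(x+y) = cos(x)cos(y) - sin(x)sin(y); cosine is not additive.

Conclusion: False.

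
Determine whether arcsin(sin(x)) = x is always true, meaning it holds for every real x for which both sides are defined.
No, this is NOT an identity.

Claim: arcsin(sin(x)) = x.
Test a specific point where both sides are defined: x = π.
LHS = arcsin(sin(x)) ≈ 0.0000
RHS = x ≈ 3.1416
Since 0.0000 ≠ 3.1416, the equation fails at this point, so it cannot hold for every real x for which both sides are defined.
arcsin only returns values in [-π/2, π/2], so arcsin(sin(x)) = x holds only for x in that interval, not for all real x.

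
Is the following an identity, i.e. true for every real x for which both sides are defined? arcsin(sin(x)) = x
No, this is NOT an identity.

Claim: arcsin(sin(x)) = x.
Test a specific point where both sides are defined: x = π.
LHS = arcsin(sin(x)) ≈ 0.0000
RHS = x ≈ 3.1416
Since 0.0000 ≠ 3.1416, the equation fails at this point, so it cannot hold for every real x for which both sides are defined.
arcsin only returns values in [-π/2, π/2], so arcsin(sin(x)) = x holds only for x in that interval, not for all real x.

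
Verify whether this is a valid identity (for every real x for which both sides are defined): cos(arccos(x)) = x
Claim: cos(arccos(x)) = x.
Reasoning: For -1 ≤ x ≤ 1 (where arccos is defined), arccos(x) is by definition an angle whose cosine equals x. Taking the cosine of that angle returns x. (Note the other order, arccos(cos x) = x, is NOT an identity.)
So the two sides agree for every real x for which both sides are defined.

Conclusion: Yes, this is an identity.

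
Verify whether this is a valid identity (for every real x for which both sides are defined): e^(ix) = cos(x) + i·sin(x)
Claim: e^(ix) = cos(x) + i·sin(x).
Reasoning: Euler's formula. Expand e^(ix) = Σ (ix)^k / k!. Since i² = -1, the even-k terms are Σ (-1)^m x^(2m)/(2m)! = cos(x) and the odd-k terms are i · Σ (-1)^m x^(2m+1)/(2m+1)! = i·sin(x).
So the two sides agree for every real x for which both sides are defined.

Conclusion: Yes, this is an identity.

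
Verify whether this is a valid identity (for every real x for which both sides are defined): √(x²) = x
No, this is NOT an identity.

Claim: √(x²) = x.
Test a specific point where both sides are defined: x = -3.
LHS = √(x²) ≈ 3.0000
RHS = x ≈ -3.0000
Since 3.0000 ≠ -3.0000, the equation fails at this point, so it cannot hold for every real x for which both sides are defined.
√(x²) = |x|, which differs from x whenever x < 0 (both sides are defined for every real x).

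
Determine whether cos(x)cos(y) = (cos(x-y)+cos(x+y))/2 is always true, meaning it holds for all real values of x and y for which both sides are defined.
Claim: cos(x)cos(y) = (cos(x-y)+cos(x+y))/2.
Reasoning: cos(x-y) = cos(x)cos(y) + sin(x)sin(y) and cos(x+y) = cos(x)cos(y) - sin(x)sin(y). Adding, cos(x-y) + cos(x+y) = 2cos(x)cos(y); divide by 2.
So the two sides agree for all real values of x and y for which both sides are defined.

Conclusion: Yes, this is an identity.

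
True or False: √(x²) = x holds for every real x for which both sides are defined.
Claim: √(x²) = x.
Test a specific point where both sides are defined: x = -2.
LHS = √(x²) ≈ 2.0000
RHS = x ≈ -2.0000
Since 2.0000 ≠ -2.0000, the equation fails at this point, so it cannot hold for every real x for which both sides are defined.
√(x²) = |x|, which differs from x whenever x < 0 (both sides are defined for every real x).

Conclusion: False.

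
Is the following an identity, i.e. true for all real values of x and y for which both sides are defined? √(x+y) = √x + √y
Claim: √(x+y) = √x + √y.
Test a specific point where both sides are defined: x = 1, y = 1.
LHS = √(x+y) ≈ 1.4142
RHS = √x + √y ≈ 2.0000
Since 1.4142 ≠ 2.0000, the equation fails at this point, so it cannot hold for all real values of x and y for which both sides are defined.
Squaring the right side gives x + 2√(xy) + y, not x + y.

Conclusion: No, this is NOT an identity.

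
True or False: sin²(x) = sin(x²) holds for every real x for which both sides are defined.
Claim: sin²(x) = sin(x²).
Test a specific point where both sides are defined: x = π/2.
LHS = sin²(x) ≈ 1.0000
RHS = sin(x²) ≈ 0.6243
Since 1.0000 ≠ 0.6243, the equation fails at this point, so it cannot hold for every real x for which both sides are defined.
sin²(x) means (sin x)², squaring the output; sin(x²) squares the input. These are different functions.

Conclusion: False.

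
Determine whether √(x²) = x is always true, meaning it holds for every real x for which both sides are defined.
Claim: √(x²) = x.
Test a specific point where both sides are defined: x = -3.
LHS = √(x²) ≈ 3.0000
RHS = x ≈ -3.0000
Since 3.0000 ≠ -3.0000, the equation fails at this point, so it cannot hold for every real x for which both sides are defined.
√(x²) = |x|, which differs from x whenever x < 0 (both sides are defined for every real x).

Conclusion: No, this is NOT an identity.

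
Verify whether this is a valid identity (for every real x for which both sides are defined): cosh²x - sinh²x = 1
Yes, this is an identity.

Claim: cosh²x - sinh²x = 1.
Reasoning: With cosh(x) = (e^x + e^-x)/2 and sinh(x) = (e^x - e^-x)/2: cosh²x = (e^(2x) + 2 + e^(-2x))/4 and sinh²x = (e^(2x) - 2 + e^(-2x))/4. Subtracting leaves 4/4 = 1.
So the two sides agree for every real x for which both sides are defined.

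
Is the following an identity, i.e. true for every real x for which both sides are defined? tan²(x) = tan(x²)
No, this is NOT an identity.

Claim: tan²(x) = tan(x²).
Test a specific point where both sides are defined: x = π/3.
LHS = tan²(x) ≈ 3.0000
RHS = tan(x²) ≈ 1.9485
Since 3.0000 ≠ 1.9485, the equation fails at this point, so it cannot hold for every real x for which both sides are defined.
tan²(x) means (tan x)², squaring the output; tan(x²) squares the input. These are different functions.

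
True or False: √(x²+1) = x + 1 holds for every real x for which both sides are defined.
False.

Claim: √(x²+1) = x + 1.
Test a specific point where both sides are defined: x = 3/2.
LHS = √(x²+1) ≈ 1.8028
RHS = x + 1 ≈ 2.5000
Since 1.8028 ≠ 2.5000, the equation fails at this point, so it cannot hold for every real x for which both sides are defined.
(x+1)² = x² + 2x + 1 ≠ x² + 1 unless x = 0.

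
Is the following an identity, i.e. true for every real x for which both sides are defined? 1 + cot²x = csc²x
Yes, this is an identity.

Claim: 1 + cot²x = csc²x.
Reasoning: Start from sin²x + cos²x = 1 and divide every term by sin²x (allowed wherever cot x and csc x are defined): 1 + cot²x = 1/sin²x = csc²x.
So the two sides agree for every real x for which both sides are defined.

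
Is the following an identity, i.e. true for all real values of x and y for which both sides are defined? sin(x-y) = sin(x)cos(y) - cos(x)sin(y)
Claim: sin(x-y) = sin(x)cos(y) - cos(x)sin(y).
Reasoning: Replace y by -y in sin(x+y) = sin(x)cos(y) + cos(x)sin(y) and use cos(-y) = cos(y), sin(-y) = -sin(y): sin(x-y) = sin(x)cos(y) - cos(x)sin(y).
So the two sides agree for all real values of x and y for which both sides are defined.

Conclusion: Yes, this is an identity.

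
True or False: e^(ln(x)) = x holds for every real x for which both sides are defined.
True.

Claim: e^(ln(x)) = x.
Reasoning: For x > 0, ln(x) is by definition the exponent p such that e^p = x. Raising e to that exponent therefore returns x: e^(ln x) = x.
So the two sides agree for every real x for which both sides are defined.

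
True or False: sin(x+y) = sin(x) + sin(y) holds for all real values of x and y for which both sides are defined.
False.

Claim: sin(x+y) = sin(x) + sin(y).
Test a specific point where both sides are defined: x = π, y = -π/3.
LHS = sin(x+y) ≈ 0.8660
RHS = sin(x) + sin(y) ≈ -0.8660
Since 0.8660 ≠ -0.8660, the equation fails at this point, so it cannot hold for all real values of x and y for which both sides are defined.
The correct expansion is sin(x+y) = sin(x)cos(y) + cos(x)sin(y); sine is not additive.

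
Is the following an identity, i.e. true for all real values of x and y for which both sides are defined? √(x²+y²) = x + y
No, this is NOT an identity.

Claim: √(x²+y²) = x + y.
Test a specific point where both sides are defined: x = 1, y = 3/2.
LHS = √(x²+y²) ≈ 1.8028
RHS = x + y ≈ 2.5000
Since 1.8028 ≠ 2.5000, the equation fails at this point, so it cannot hold for all real values of x and y for which both sides are defined.
(x+y)² = x² + 2xy + y², not x² + y², so the square root does not split this way.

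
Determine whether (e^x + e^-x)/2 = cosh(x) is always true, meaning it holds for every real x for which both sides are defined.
Yes, this is an identity.

Claim: (e^x + e^-x)/2 = cosh(x).
Reasoning: This is exactly the definition of the hyperbolic cosine: cosh(x) := (e^x + e^-x)/2.
So the two sides agree for every real x for which both sides are defined.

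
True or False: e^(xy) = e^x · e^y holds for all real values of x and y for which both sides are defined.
Claim: e^(xy) = e^x · e^y.
Test a specific point where both sides are defined: x = 3/2, y = 5.
LHS = e^(xy) ≈ 1808.0424
RHS = e^x · e^y ≈ 665.1416
Since 1808.0424 ≠ 665.1416, the equation fails at this point, so it cannot hold for all real values of x and y for which both sides are defined.
e^x · e^y = e^(x+y), not e^(xy).

Conclusion: False.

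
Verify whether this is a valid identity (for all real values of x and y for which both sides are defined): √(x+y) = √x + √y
Claim: √(x+y) = √x + √y.
Test a specific point where both sides are defined: x = 4, y = 3/2.
LHS = √(x+y) ≈ 2.3452
RHS = √x + √y ≈ 3.2247
Since 2.3452 ≠ 3.2247, the equation fails at this point, so it cannot hold for all real values of x and y for which both sides are defined.
Squaring the right side gives x + 2√(xy) + y, not x + y.

Conclusion: No, this is NOT an identity.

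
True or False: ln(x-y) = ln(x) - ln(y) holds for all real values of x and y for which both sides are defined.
False.

Claim: ln(x-y) = ln(x) - ln(y).
Test a specific point where both sides are defined: x = 3/2, y = 1/2.
LHS = ln(x-y) ≈ 0.0000
RHS = ln(x) - ln(y) ≈ 1.0986
Since 0.0000 ≠ 1.0986, the equation fails at this point, so it cannot hold for all real values of x and y for which both sides are defined.
ln(x) - ln(y) = ln(x/y), not ln(x-y).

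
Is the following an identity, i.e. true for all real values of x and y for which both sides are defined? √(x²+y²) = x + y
Claim: √(x²+y²) = x + y.
Test a specific point where both sides are defined: x = 3, y = 3/2.
LHS = √(x²+y²) ≈ 3.3541
RHS = x + y ≈ 4.5000
Since 3.3541 ≠ 4.5000, the equation fails at this point, so it cannot hold for all real values of x and y for which both sides are defined.
(x+y)² = x² + 2xy + y², not x² + y², so the square root does not split this way.

Conclusion: No, this is NOT an identity.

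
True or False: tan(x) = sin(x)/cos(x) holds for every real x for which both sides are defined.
True.

Claim: tan(x) = sin(x)/cos(x).
Reasoning: For an angle x whose terminal point on the unit circle is (cos x, sin x), tan(x) is defined as the ratio (second coordinate)/(first coordinate) = sin(x)/cos(x), wherever cos(x) ≠ 0.
So the two sides agree for every real x for which both sides are defined.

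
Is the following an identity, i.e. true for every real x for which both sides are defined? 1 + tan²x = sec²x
Yes, this is an identity.

Claim: 1 + tan²x = sec²x.
Reasoning: Start from sin²x + cos²x = 1 and divide every term by cos²x (allowed wherever tan x and sec x are defined): tan²x + 1 = 1/cos²x = sec²x.
So the two sides agree for every real x for which both sides are defined.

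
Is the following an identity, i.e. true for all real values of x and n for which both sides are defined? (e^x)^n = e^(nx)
Yes, this is an identity.

Claim: (e^x)^n = e^(nx).
Reasoning: e^x is a positive real number, and for a positive base B and real exponent n, B^n = e^(n·ln B). With B = e^x, ln B = x, so (e^x)^n = e^(n·x).
So the two sides agree for all real values of x and n for which both sides are defined.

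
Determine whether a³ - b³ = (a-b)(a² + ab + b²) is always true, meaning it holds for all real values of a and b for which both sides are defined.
Claim: a³ - b³ = (a-b)(a² + ab + b²).
Reasoning: Expand the right side: (a-b)(a² + ab + b²) = a³ + a²b + ab² - a²b - ab² - b³ = a³ - b³ (the middle terms cancel in pairs).
So the two sides agree for all real values of a and b for which both sides are defined.

Conclusion: Yes, this is an identity.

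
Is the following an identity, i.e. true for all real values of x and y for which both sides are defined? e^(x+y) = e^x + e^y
Claim: e^(x+y) = e^x + e^y.
Test a specific point where both sides are defined: x = 1, y = 2.
LHS = e^(x+y) ≈ 20.0855
RHS = e^x + e^y ≈ 10.1073
Since 20.0855 ≠ 10.1073, the equation fails at this point, so it cannot hold for all real values of x and y for which both sides are defined.
The correct rule is e^(x+y) = e^x · e^y (a product, not a sum).

Conclusion: No, this is NOT an identity.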